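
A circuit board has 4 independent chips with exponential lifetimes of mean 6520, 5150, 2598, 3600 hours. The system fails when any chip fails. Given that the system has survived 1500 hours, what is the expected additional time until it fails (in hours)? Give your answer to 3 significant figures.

990

First-failure rate Σλ = 1/6520 + 1/5150 + 1/2598 + 1/3600 = 0.00101024.
By memorylessness the expected residual is 1/Σλ = 989.866 hours, regardless of the 1500 already elapsed.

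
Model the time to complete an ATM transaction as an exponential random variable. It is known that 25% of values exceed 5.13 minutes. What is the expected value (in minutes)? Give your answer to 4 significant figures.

3.701

e^(−λ·5.13) = 0.25 ⇒ λ = −ln(0.25)/5.13 = 0.270233.
Mean = 1/λ = 3.70051 minutes.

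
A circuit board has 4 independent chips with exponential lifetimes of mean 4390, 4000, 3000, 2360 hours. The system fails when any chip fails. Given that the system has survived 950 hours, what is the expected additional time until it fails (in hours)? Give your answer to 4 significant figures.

First-failure rate Σλ = 1/4390 + 1/4000 + 1/3000 + 1/2360 = 0.00123485.
By memorylessness the expected residual is 1/Σλ = 809.813 hours, regardless of the 950 already elapsed.

809.8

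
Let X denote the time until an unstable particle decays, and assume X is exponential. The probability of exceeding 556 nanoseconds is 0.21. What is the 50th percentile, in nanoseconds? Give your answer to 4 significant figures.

246.9

e^(−λ·556) = 0.21 ⇒ λ = −ln(0.21)/556 = 0.00280692.
50th percentile: 1 − e^(−λt) = 0.5, t = −ln(0.5)/λ = 246.942 nanoseconds.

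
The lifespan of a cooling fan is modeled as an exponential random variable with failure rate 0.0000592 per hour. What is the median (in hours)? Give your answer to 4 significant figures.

Set 1 − e^(−λt) = 0.5, so t = −ln(0.5)/λ = 0.69315/0.0000592 ≈ 11708.6 hours.

11710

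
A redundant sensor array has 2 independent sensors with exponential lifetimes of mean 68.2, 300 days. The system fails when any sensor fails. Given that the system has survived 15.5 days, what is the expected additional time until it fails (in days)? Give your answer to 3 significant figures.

55.6

First-failure rate Σλ = 1/68.2 + 1/300 = 0.0179961.
By memorylessness the expected residual is 1/Σλ = 55.5676 days, regardless of the 15.5 already elapsed.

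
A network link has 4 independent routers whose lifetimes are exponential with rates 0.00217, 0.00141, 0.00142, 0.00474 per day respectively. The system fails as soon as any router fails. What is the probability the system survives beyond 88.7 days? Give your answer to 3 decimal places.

The time to first failure is exponential with rate Σλ = 0.00217 + 0.00141 + 0.00142 + 0.00474 = 0.00974.
P(min > 88.7) = e^(−0.00974·88.7) = e^(−0.86394) ≈ 0.421.

0.421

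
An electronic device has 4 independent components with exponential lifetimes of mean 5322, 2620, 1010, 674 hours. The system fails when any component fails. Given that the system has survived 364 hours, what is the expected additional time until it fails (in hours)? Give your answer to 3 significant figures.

329

First-failure rate Σλ = 1/5322 + 1/2620 + 1/1010 + 1/674 = 0.00304336.
By memorylessness the expected residual is 1/Σλ = 328.584 hours, regardless of the 364 already elapsed.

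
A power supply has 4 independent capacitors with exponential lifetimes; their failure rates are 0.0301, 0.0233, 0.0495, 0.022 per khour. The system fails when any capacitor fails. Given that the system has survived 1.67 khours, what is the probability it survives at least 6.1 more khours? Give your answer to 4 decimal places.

Time to first failure ~ Exp(Σλ) with Σλ = 0.1249.
By memorylessness, P(T > 1.67+6.1 | T > 1.67) = P(T > 6.1) = e^(−0.1249·6.1) ≈ 0.4668.

0.4668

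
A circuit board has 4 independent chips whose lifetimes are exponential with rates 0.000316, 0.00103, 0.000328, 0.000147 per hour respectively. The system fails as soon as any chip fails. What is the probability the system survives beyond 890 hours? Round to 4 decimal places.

0.1978

The time to first failure is exponential with rate Σλ = 0.000316 + 0.00103 + 0.000328 + 0.000147 = 0.001821.
P(min > 890) = e^(−0.001821·890) = e^(−1.6207) ≈ 0.1978.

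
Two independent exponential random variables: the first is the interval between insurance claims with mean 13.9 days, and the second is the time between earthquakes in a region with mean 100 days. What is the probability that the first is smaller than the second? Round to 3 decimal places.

λ_1 = 1/13.9 = 0.0719424, λ_2 = 1/100 = 0.01.
For independent exponentials, P(the first < the second) = λ_1/(λ_1+λ_2) = 0.0719424/0.0819424 ≈ 0.878.

0.878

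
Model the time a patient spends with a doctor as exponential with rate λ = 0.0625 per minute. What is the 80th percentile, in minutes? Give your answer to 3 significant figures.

25.8

Set 1 − e^(−λt) = 0.8, so t = −ln(0.2)/λ = 1.6094/0.0625 ≈ 25.751 minutes.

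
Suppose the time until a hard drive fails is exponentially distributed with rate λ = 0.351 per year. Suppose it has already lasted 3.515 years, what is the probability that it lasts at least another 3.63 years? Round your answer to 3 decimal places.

0.280

The exponential is memoryless, so the remaining time is again Exp(λ): the condition X > 3.515 is irrelevant.
P(X > 3.63) = e^(−1.2741) ≈ 0.280.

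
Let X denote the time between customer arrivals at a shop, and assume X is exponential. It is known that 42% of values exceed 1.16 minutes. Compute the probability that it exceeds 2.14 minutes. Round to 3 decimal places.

0.202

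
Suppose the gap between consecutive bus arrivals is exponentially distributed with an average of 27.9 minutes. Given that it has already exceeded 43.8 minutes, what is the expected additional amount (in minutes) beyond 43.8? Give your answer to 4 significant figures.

The rate is λ = 1/27.9 = 0.0358423 per minute.
By memorylessness, the remaining amount past any threshold is again Exp(λ) with mean 1/λ = 27.9 minutes.

27.90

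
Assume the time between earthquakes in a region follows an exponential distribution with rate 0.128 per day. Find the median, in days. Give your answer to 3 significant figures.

Set 1 − e^(−λt) = 0.5, so t = −ln(0.5)/λ = 0.69315/0.128 ≈ 5.41521 days.

5.42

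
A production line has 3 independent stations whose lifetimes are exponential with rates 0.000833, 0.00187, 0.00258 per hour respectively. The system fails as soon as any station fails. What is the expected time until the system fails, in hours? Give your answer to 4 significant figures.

The time to first failure is exponential with rate Σλ = 0.000833 + 0.00187 + 0.00258 = 0.005283.
E[min] = 1/Σλ = 1/0.005283 = 189.286 hours.

189.3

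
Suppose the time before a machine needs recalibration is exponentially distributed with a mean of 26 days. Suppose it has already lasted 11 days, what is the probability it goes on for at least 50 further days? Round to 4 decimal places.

0.1462

The rate is λ = 1/26 = 0.0384615 per day.
By the memoryless property, P(X > 11+50 | X > 11) = P(X > 50).
P(X > 50) = e^(−1.9231) ≈ 0.1462.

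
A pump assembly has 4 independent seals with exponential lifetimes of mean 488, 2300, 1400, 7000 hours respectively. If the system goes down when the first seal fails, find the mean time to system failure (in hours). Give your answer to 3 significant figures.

The first failure time is exponential with rate Σλ_i = 1/488 + 1/2300 + 1/1400 + 1/7000 = 0.00334111 per hour.
E[min] = 1/Σλ = 1/0.00334111 = 299.302 hours.

299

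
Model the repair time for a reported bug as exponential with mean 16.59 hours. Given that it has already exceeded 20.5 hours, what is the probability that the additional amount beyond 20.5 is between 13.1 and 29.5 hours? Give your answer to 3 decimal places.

The rate is λ = 1/16.59 = 0.0602773 per hour.
Memoryless: the residual past 20.5 is again Exp(λ).
P(13.1 < residual < 29.5) = e^(−λ·13.1) − e^(−λ·29.5) = 0.45401 − 0.16895 ≈ 0.285.

0.285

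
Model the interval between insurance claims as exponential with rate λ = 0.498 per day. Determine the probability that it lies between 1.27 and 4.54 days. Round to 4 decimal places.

P(1.27 < X < 4.54) = e^(−λ·1.27) − e^(−λ·4.54) = 0.53128 − 0.10425 ≈ 0.4270.

0.4270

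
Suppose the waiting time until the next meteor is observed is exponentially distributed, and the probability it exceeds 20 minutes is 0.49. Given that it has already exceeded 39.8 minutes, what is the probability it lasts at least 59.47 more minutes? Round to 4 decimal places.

0.1199

From e^(−λ·20) = 0.49, λ = −ln(0.49)/20 = 0.0356675.
Memoryless: P(X > 39.8+59.47 | X > 39.8) = P(X > 59.47) = e^(−0.0356675·59.47) ≈ 0.1199.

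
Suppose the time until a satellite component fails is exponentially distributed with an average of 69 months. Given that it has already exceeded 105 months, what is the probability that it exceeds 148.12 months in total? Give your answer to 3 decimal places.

0.535

The rate is λ = 1/69 = 0.0144928 per month.
The exponential is memoryless, so the remaining time is again Exp(λ): the condition X > 105 is irrelevant.
P(X > 43.12) = e^(−0.62493) ≈ 0.535.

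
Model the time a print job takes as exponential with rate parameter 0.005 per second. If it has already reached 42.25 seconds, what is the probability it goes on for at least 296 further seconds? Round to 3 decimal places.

The exponential is memoryless, so the remaining time is again Exp(λ): the condition X > 42.25 is irrelevant.
P(X > 296) = e^(−1.48) ≈ 0.228.

0.228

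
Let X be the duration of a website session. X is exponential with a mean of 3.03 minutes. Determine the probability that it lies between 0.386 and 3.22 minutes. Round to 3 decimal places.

The rate is λ = 1/3.03 = 0.330033 per minute.
P(0.386 < X < 3.22) = e^(−λ·0.386) − e^(−λ·3.22) = 0.88039 − 0.34552 ≈ 0.535.

0.535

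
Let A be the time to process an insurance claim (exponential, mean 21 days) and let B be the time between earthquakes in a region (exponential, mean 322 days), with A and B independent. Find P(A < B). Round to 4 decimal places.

λ_1 = 1/21 = 0.047619, λ_2 = 1/322 = 0.00310559.
For independent exponentials, P(A < B) = λ_1/(λ_1+λ_2) = 0.047619/0.0507246 ≈ 0.9388.

0.9388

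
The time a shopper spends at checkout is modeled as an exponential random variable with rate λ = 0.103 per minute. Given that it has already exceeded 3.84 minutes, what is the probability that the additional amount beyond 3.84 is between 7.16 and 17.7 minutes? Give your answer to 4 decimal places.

0.3168

Memoryless: the residual past 3.84 is again Exp(λ).
P(7.16 < residual < 17.7) = e^(−λ·7.16) − e^(−λ·17.7) = 0.47832 − 0.16152 ≈ 0.3168.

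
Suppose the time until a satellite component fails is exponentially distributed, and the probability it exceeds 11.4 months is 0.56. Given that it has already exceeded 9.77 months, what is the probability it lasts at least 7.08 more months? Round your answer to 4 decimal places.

From e^(−λ·11.4) = 0.56, λ = −ln(0.56)/11.4 = 0.0508613.
Memoryless: P(X > 9.77+7.08 | X > 9.77) = P(X > 7.08) = e^(−0.0508613·7.08) ≈ 0.6976.

0.6976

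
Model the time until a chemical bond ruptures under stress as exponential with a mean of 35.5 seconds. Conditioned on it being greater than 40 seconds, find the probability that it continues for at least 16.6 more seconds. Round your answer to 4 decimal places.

The rate is λ = 1/35.5 = 0.028169 per second.
The exponential is memoryless, so the remaining time is again Exp(λ): the condition X > 40 is irrelevant.
P(X > 16.6) = e^(−0.46761) ≈ 0.6265.

0.6265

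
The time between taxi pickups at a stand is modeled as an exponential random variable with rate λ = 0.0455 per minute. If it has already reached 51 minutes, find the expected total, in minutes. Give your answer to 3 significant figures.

73.0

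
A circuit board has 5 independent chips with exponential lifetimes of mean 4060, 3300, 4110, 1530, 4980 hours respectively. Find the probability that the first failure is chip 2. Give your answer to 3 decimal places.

Rates: λ_i = 1/mean_i → 0.000246305, 0.00030303, 0.000243309, 0.000653595, 0.000200803; Σλ = 0.00164704.
P(chip 2 first) = λ_2/Σλ = 0.00030303/0.00164704 ≈ 0.184.

0.184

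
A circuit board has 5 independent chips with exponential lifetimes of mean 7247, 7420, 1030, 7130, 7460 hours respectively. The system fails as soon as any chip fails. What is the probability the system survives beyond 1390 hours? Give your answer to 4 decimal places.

0.1212

The first failure time is exponential with rate Σλ_i = 1/7247 + 1/7420 + 1/1030 + 1/7130 + 1/7460 = 0.00151793 per hour.
P(min > 1390) = e^(−0.00151793·1390) = e^(−2.1099) ≈ 0.1212.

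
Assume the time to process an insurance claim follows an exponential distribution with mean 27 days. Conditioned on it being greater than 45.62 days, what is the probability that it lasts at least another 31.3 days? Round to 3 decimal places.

0.314

The rate is λ = 1/27 = 0.037037 per day.
The exponential is memoryless, so the remaining time is again Exp(λ): the condition X > 45.62 is irrelevant.
P(X > 31.3) = e^(−1.1593) ≈ 0.314.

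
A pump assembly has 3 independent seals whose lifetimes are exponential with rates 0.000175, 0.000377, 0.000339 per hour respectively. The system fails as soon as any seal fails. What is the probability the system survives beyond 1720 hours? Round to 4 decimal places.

The time to first failure is exponential with rate Σλ = 0.000175 + 0.000377 + 0.000339 = 0.000891.
P(min > 1720) = e^(−0.000891·1720) = e^(−1.5325) ≈ 0.2160.

0.2160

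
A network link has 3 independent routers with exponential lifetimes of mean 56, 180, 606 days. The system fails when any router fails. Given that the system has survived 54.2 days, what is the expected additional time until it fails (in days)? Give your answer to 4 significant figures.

39.90

First-failure rate Σλ = 1/56 + 1/180 + 1/606 = 0.0250629.
By memorylessness the expected residual is 1/Σλ = 39.8997 days, regardless of the 54.2 already elapsed.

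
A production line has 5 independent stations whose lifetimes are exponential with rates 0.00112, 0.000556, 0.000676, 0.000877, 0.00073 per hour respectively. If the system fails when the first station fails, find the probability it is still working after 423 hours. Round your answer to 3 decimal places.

The time to first failure is exponential with rate Σλ = 0.00112 + 0.000556 + 0.000676 + 0.000877 + 0.00073 = 0.003959.
P(min > 423) = e^(−0.003959·423) = e^(−1.6747) ≈ 0.187.

0.187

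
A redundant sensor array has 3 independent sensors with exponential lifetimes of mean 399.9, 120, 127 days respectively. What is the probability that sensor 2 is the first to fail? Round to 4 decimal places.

0.4454

Rates: λ_i = 1/mean_i → 0.00250063, 0.00833333, 0.00787402; Σλ = 0.018708.
P(sensor 2 first) = λ_2/Σλ = 0.00833333/0.018708 ≈ 0.4454.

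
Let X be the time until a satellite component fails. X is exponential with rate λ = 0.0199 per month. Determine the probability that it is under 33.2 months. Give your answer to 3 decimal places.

P(X ≤ 33.2) = 1 − e^(−λ·33.2) = 1 − e^(−0.66068) ≈ 0.484.

0.484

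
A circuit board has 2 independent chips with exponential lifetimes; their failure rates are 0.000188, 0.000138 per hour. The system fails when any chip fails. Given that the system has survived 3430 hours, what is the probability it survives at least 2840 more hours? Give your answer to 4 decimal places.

0.3962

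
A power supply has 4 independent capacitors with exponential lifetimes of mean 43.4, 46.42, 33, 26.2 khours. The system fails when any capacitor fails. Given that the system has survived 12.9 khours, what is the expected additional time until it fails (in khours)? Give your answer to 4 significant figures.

First-failure rate Σλ = 1/43.4 + 1/46.42 + 1/33 + 1/26.2 = 0.113055.
By memorylessness the expected residual is 1/Σλ = 8.84526 khours, regardless of the 12.9 already elapsed.

8.845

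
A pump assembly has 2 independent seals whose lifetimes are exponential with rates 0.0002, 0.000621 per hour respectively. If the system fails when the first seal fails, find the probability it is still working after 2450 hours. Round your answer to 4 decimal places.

0.1338

The time to first failure is exponential with rate Σλ = 0.0002 + 0.000621 = 0.000821.
P(min > 2450) = e^(−0.000821·2450) = e^(−2.0114) ≈ 0.1338.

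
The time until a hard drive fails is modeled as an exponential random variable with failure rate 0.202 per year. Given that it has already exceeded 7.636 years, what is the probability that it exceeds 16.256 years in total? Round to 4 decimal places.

0.1753

The exponential is memoryless, so the remaining time is again Exp(λ): the condition X > 7.636 is irrelevant.
P(X > 8.62) = e^(−1.7412) ≈ 0.1753.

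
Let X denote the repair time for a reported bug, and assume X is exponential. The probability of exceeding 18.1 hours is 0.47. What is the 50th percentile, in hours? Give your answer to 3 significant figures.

e^(−λ·18.1) = 0.47 ⇒ λ = −ln(0.47)/18.1 = 0.041714.
50th percentile: 1 − e^(−λt) = 0.5, t = −ln(0.5)/λ = 16.6167 hours.

16.6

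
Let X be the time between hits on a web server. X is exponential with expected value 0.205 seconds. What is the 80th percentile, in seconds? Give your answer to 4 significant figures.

0.3299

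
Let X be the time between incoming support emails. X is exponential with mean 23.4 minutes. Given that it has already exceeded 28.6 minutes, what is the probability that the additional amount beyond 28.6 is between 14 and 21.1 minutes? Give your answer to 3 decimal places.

0.144

The rate is λ = 1/23.4 = 0.042735 per minute.
Memoryless: the residual past 28.6 is again Exp(λ).
P(14 < residual < 21.1) = e^(−λ·14) − e^(−λ·21.1) = 0.54975 − 0.40588 ≈ 0.144.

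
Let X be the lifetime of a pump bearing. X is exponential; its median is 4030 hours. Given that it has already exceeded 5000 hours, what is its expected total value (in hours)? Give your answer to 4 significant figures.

10810

For an exponential, median = ln(2)/λ, so λ = ln 2 / 4030 = 0.000171997 per hour.
By memorylessness, E[X | X > 5000] = 5000 + 1/λ = 5000 + 5814.06 = 10814.1 hours.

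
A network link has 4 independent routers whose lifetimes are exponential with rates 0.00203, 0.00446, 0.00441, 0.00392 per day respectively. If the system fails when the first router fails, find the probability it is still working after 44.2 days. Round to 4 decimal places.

The time to first failure is exponential with rate Σλ = 0.00203 + 0.00446 + 0.00441 + 0.00392 = 0.01482.
P(min > 44.2) = e^(−0.01482·44.2) = e^(−0.65504) ≈ 0.5194.

0.5194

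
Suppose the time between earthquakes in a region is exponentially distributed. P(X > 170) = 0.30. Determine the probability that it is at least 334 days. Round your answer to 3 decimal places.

0.094

e^(−λ·170) = 0.30 ⇒ λ = −ln(0.30)/170 = 0.00708219.
P(X > 334) = e^(−0.00708219·334) = e^(−2.3655) ≈ 0.094.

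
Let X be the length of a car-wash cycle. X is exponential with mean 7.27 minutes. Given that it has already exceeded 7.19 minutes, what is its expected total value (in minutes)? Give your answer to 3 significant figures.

14.5

The rate is λ = 1/7.27 = 0.137552 per minute.
By memorylessness, E[X | X > 7.19] = 7.19 + 1/λ = 7.19 + 7.27 = 14.46 minutes.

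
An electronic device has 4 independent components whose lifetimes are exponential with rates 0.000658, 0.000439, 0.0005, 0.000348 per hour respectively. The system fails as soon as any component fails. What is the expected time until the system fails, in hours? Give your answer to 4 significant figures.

The time to first failure is exponential with rate Σλ = 0.000658 + 0.000439 + 0.0005 + 0.000348 = 0.001945.
E[min] = 1/Σλ = 1/0.001945 = 514.139 hours.

514.1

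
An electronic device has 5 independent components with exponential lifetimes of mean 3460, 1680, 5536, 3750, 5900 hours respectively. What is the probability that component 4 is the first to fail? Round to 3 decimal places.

Rates: λ_i = 1/mean_i → 0.000289017, 0.000595238, 0.000180636, 0.000266667, 0.000169492; Σλ = 0.00150105.
P(component 4 first) = λ_4/Σλ = 0.000266667/0.00150105 ≈ 0.178.

0.178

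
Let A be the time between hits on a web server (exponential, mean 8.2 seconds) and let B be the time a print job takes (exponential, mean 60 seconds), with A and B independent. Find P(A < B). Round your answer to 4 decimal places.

λ_1 = 1/8.2 = 0.121951, λ_2 = 1/60 = 0.0166667.
For independent exponentials, P(A < B) = λ_1/(λ_1+λ_2) = 0.121951/0.138618 ≈ 0.8798.

0.8798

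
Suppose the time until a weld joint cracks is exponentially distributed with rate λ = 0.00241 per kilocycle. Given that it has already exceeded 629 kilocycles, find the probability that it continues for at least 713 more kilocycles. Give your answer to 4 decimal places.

The exponential is memoryless, so the remaining time is again Exp(λ): the condition X > 629 is irrelevant.
P(X > 713) = e^(−1.7183) ≈ 0.1794.

0.1794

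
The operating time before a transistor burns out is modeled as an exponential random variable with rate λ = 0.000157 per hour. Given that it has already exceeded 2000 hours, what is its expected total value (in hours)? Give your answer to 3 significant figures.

8370

By memorylessness, E[X | X > 2000] = 2000 + 1/λ = 2000 + 6369.43 = 8369.43 hours.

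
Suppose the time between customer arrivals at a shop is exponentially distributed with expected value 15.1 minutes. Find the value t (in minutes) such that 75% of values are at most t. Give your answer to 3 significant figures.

20.9

The rate is λ = 1/15.1 = 0.0662252 per minute.
Set 1 − e^(−λt) = 0.75, so t = −ln(0.25)/λ = 1.3863/0.0662252 ≈ 20.933 minutes.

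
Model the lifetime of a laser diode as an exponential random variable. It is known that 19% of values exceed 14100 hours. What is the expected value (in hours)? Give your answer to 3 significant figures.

8490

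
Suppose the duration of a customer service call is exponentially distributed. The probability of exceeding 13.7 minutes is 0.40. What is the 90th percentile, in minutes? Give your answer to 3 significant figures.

34.4

e^(−λ·13.7) = 0.40 ⇒ λ = −ln(0.40)/13.7 = 0.0668825.
90th percentile: 1 − e^(−λt) = 0.9, t = −ln(0.1)/λ = 34.4273 minutes.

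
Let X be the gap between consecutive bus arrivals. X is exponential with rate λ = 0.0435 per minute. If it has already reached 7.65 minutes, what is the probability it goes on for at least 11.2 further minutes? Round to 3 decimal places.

0.614

By the memoryless property, P(X > 7.65+11.2 | X > 7.65) = P(X > 11.2).
P(X > 11.2) = e^(−0.4872) ≈ 0.614.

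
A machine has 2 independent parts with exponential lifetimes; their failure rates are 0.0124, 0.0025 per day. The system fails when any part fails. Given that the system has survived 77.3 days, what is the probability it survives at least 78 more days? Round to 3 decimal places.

0.313

Time to first failure ~ Exp(Σλ) with Σλ = 0.0149.
By memorylessness, P(T > 77.3+78 | T > 77.3) = P(T > 78) = e^(−0.0149·78) ≈ 0.313.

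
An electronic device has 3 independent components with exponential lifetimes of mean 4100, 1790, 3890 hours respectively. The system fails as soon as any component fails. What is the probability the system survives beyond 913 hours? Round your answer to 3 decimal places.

The first failure time is exponential with rate Σλ_i = 1/4100 + 1/1790 + 1/3890 = 0.00105963 per hour.
P(min > 913) = e^(−0.00105963·913) = e^(−0.96744) ≈ 0.380.

0.380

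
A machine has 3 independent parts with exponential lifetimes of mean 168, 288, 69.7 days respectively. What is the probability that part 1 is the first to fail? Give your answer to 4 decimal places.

Rates: λ_i = 1/mean_i → 0.00595238, 0.00347222, 0.0143472; Σλ = 0.0237718.
P(part 1 first) = λ_1/Σλ = 0.00595238/0.0237718 ≈ 0.2504.

0.2504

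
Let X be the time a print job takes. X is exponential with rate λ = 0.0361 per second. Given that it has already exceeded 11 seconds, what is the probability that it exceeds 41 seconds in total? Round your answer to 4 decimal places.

By the memoryless property, P(X > 11+30 | X > 11) = P(X > 30).
P(X > 30) = e^(−1.083) ≈ 0.3386.

0.3386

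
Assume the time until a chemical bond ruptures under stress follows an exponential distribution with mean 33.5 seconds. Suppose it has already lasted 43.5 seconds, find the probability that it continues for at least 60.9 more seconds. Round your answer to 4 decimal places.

0.1624

The rate is λ = 1/33.5 = 0.0298507 per second.
The exponential is memoryless, so the remaining time is again Exp(λ): the condition X > 43.5 is irrelevant.
P(X > 60.9) = e^(−1.8179) ≈ 0.1624.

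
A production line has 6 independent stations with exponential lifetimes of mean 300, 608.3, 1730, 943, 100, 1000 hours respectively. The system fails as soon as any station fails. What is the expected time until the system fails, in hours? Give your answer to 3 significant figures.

56.8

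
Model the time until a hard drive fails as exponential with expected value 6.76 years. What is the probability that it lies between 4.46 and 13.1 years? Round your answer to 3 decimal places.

0.373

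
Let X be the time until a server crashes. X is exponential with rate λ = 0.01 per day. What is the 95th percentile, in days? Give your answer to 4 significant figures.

299.6

Set 1 − e^(−λt) = 0.95, so t = −ln(0.05)/λ = 2.9957/0.01 ≈ 299.573 days.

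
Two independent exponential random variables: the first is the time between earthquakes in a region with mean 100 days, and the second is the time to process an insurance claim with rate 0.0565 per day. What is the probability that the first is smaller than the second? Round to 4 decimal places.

λ_1 = 1/100 = 0.01, λ_2 = 0.0565.
For independent exponentials, P(the first < the second) = λ_1/(λ_1+λ_2) = 0.01/0.0665 ≈ 0.1504.

0.1504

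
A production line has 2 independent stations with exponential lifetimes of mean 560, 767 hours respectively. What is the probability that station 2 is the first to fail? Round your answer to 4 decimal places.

Rates: λ_i = 1/mean_i → 0.00178571, 0.00130378; Σλ = 0.0030895.
P(station 2 first) = λ_2/Σλ = 0.00130378/0.0030895 ≈ 0.4220.

0.4220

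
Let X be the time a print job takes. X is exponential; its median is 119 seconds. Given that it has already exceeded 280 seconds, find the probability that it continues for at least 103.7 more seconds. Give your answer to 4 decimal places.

For an exponential, median = ln(2)/λ, so λ = ln 2 / 119 = 0.00582477 per second.
The exponential is memoryless, so the remaining time is again Exp(λ): the condition X > 280 is irrelevant.
P(X > 103.7) = e^(−0.60403) ≈ 0.5466.

0.5466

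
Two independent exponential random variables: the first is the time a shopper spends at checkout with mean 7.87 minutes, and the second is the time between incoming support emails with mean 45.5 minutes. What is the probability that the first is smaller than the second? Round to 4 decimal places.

0.8525

λ_1 = 1/7.87 = 0.127065, λ_2 = 1/45.5 = 0.021978.
For independent exponentials, P(the first < the second) = λ_1/(λ_1+λ_2) = 0.127065/0.149043 ≈ 0.8525.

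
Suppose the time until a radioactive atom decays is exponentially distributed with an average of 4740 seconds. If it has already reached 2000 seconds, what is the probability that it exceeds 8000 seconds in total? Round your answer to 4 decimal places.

0.2820

The rate is λ = 1/4740 = 0.00021097 per second.
By the memoryless property, P(X > 2000+6000 | X > 2000) = P(X > 6000).
P(X > 6000) = e^(−1.2658) ≈ 0.2820.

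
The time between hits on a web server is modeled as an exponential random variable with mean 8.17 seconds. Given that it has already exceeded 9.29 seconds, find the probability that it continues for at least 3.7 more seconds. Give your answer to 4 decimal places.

0.6358

The rate is λ = 1/8.17 = 0.122399 per second.
The exponential is memoryless, so the remaining time is again Exp(λ): the condition X > 9.29 is irrelevant.
P(X > 3.7) = e^(−0.45288) ≈ 0.6358.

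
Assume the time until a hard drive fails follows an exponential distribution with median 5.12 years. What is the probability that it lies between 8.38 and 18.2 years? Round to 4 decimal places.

For an exponential, median = ln(2)/λ, so λ = ln 2 / 5.12 = 0.13538 per year.
P(8.38 < X < 18.2) = e^(−λ·8.38) − e^(−λ·18.2) = 0.32159 − 0.08510 ≈ 0.2365.

0.2365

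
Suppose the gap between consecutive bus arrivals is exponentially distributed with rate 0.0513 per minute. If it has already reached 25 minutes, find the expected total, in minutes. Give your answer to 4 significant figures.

By memorylessness, E[X | X > 25] = 25 + 1/λ = 25 + 19.4932 = 44.4932 minutes.

44.49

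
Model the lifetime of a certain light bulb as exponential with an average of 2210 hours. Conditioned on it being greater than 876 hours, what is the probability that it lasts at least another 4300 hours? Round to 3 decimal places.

0.143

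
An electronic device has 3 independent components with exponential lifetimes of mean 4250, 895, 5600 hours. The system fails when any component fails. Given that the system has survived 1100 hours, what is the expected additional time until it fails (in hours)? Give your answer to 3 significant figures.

First-failure rate Σλ = 1/4250 + 1/895 + 1/5600 = 0.00153118.
By memorylessness the expected residual is 1/Σλ = 653.089 hours, regardless of the 1100 already elapsed.

653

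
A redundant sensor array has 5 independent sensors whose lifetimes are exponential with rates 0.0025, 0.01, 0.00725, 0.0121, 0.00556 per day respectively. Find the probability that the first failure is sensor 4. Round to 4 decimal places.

0.3234

The time to first failure is exponential with rate Σλ = 0.0025 + 0.01 + 0.00725 + 0.0121 + 0.00556 = 0.03741.
P(sensor 4 first) = λ_4/Σλ = 0.0121/0.03741 ≈ 0.3234.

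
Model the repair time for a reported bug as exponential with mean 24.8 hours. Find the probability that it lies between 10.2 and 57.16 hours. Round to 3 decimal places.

0.563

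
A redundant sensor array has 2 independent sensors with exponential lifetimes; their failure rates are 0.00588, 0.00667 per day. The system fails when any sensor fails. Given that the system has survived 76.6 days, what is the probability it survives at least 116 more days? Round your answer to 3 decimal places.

0.233

Time to first failure ~ Exp(Σλ) with Σλ = 0.01255.
By memorylessness, P(T > 76.6+116 | T > 76.6) = P(T > 116) = e^(−0.01255·116) ≈ 0.233.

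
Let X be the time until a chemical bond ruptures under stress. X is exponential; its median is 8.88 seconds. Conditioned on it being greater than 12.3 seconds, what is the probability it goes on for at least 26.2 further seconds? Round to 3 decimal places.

For an exponential, median = ln(2)/λ, so λ = ln 2 / 8.88 = 0.0780571 per second.
By the memoryless property, P(X > 12.3+26.2 | X > 12.3) = P(X > 26.2).
P(X > 26.2) = e^(−2.0451) ≈ 0.129.

0.129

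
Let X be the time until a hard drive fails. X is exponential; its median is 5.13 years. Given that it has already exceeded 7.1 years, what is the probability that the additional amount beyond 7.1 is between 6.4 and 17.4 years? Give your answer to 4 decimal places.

For an exponential, median = ln(2)/λ, so λ = ln 2 / 5.13 = 0.135116 per year.
Memoryless: the residual past 7.1 is again Exp(λ).
P(6.4 < residual < 17.4) = e^(−λ·6.4) − e^(−λ·17.4) = 0.42116 − 0.09527 ≈ 0.3259.

0.3259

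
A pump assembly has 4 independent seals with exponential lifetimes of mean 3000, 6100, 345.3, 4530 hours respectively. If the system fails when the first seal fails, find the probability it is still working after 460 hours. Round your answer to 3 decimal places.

0.190

The first failure time is exponential with rate Σλ_i = 1/3000 + 1/6100 + 1/345.3 + 1/4530 = 0.00361405 per hour.
P(min > 460) = e^(−0.00361405·460) = e^(−1.6625) ≈ 0.190.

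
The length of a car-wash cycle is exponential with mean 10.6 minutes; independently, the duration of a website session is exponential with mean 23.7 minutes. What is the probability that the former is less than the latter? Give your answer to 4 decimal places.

λ_1 = 1/10.6 = 0.0943396, λ_2 = 1/23.7 = 0.0421941.
For independent exponentials, P(the former < the latter) = λ_1/(λ_1+λ_2) = 0.0943396/0.136534 ≈ 0.6910.

0.6910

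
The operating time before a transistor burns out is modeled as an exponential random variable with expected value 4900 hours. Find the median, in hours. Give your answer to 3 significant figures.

3400

The rate is λ = 1/4900 = 0.000204082 per hour.
Set 1 − e^(−λt) = 0.5, so t = −ln(0.5)/λ = 0.69315/0.000204082 ≈ 3396.42 hours.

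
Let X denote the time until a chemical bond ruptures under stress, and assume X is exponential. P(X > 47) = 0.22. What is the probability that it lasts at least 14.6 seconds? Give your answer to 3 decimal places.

e^(−λ·47) = 0.22 ⇒ λ = −ln(0.22)/47 = 0.0322155.
P(X > 14.6) = e^(−0.0322155·14.6) = e^(−0.47035) ≈ 0.625.

0.625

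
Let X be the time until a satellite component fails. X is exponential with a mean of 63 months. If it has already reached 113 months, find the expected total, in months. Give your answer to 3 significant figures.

The rate is λ = 1/63 = 0.015873 per month.
By memorylessness, E[X | X > 113] = 113 + 1/λ = 113 + 63 = 176 months.

176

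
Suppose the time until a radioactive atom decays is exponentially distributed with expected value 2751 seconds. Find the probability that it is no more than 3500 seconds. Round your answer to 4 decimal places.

0.7198

The rate is λ = 1/2751 = 0.000363504 per second.
P(X ≤ 3500) = 1 − e^(−λ·3500) = 1 − e^(−1.2723) ≈ 0.7198.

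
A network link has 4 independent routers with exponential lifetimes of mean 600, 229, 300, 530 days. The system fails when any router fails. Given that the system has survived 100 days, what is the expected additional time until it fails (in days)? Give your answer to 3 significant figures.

88.9

First-failure rate Σλ = 1/600 + 1/229 + 1/300 + 1/530 = 0.0112536.
By memorylessness the expected residual is 1/Σλ = 88.8604 days, regardless of the 100 already elapsed.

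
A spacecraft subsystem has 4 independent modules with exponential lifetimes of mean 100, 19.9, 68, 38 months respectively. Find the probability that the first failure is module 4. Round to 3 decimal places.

Rates: λ_i = 1/mean_i → 0.01, 0.0502513, 0.0147059, 0.0263158; Σλ = 0.101273.
P(module 4 first) = λ_4/Σλ = 0.0263158/0.101273 ≈ 0.260.

0.260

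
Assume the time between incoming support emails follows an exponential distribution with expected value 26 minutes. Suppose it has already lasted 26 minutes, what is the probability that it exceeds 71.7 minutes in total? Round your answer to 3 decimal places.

0.172

The rate is λ = 1/26 = 0.0384615 per minute.
By the memoryless property, P(X > 26+45.7 | X > 26) = P(X > 45.7).
P(X > 45.7) = e^(−1.7577) ≈ 0.172.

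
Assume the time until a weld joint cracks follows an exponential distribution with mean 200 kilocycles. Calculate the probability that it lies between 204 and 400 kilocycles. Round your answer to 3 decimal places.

0.225

The rate is λ = 1/200 = 0.005 per kilocycle.
P(204 < X < 400) = e^(−λ·204) − e^(−λ·400) = 0.36059 − 0.13534 ≈ 0.225.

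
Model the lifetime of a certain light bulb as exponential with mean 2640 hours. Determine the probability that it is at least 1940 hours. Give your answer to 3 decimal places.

0.480

The rate is λ = 1/2640 = 0.000378788 per hour.
P(X > 1940) = e^(−λ·1940) = e^(−0.73485) ≈ 0.480.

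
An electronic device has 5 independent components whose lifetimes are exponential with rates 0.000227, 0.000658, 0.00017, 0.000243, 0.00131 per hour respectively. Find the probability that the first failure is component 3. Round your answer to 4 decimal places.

The time to first failure is exponential with rate Σλ = 0.000227 + 0.000658 + 0.00017 + 0.000243 + 0.00131 = 0.002608.
P(component 3 first) = λ_3/Σλ = 0.00017/0.002608 ≈ 0.0652.

0.0652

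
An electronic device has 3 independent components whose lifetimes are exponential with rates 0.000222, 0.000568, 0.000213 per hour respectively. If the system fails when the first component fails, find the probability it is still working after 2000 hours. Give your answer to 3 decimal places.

0.135

The time to first failure is exponential with rate Σλ = 0.000222 + 0.000568 + 0.000213 = 0.001003.
P(min > 2000) = e^(−0.001003·2000) = e^(−2.006) ≈ 0.135.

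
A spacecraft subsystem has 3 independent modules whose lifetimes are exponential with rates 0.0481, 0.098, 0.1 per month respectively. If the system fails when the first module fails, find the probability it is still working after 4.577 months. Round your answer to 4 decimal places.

The time to first failure is exponential with rate Σλ = 0.0481 + 0.098 + 0.1 = 0.2461.
P(min > 4.577) = e^(−0.2461·4.577) = e^(−1.1264) ≈ 0.3242.

0.3242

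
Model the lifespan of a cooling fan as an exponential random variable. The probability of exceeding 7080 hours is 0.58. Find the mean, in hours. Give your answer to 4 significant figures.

13000

e^(−λ·7080) = 0.58 ⇒ λ = −ln(0.58)/7080 = 0.0000769389.
Mean = 1/λ = 12997.3 hours.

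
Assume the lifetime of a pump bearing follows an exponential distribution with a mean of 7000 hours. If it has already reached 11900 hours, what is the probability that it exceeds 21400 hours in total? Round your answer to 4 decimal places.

0.2574

The rate is λ = 1/7000 = 0.000142857 per hour.
By the memoryless property, P(X > 11900+9500 | X > 11900) = P(X > 9500).
P(X > 9500) = e^(−1.3571) ≈ 0.2574.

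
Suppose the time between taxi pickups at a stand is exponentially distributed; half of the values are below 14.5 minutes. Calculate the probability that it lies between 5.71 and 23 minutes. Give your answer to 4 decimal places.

0.4281

For an exponential, median = ln(2)/λ, so λ = ln 2 / 14.5 = 0.0478033 per minute.
P(5.71 < X < 23) = e^(−λ·5.71) − e^(−λ·23) = 0.76113 − 0.33305 ≈ 0.4281.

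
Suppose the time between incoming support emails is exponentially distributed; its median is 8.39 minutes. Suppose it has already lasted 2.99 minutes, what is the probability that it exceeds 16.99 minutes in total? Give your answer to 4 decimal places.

0.3145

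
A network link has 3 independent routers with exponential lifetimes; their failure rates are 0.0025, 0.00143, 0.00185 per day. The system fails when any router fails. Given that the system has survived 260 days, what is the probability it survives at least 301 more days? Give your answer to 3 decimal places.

0.176

Time to first failure ~ Exp(Σλ) with Σλ = 0.00578.
By memorylessness, P(T > 260+301 | T > 260) = P(T > 301) = e^(−0.00578·301) ≈ 0.176.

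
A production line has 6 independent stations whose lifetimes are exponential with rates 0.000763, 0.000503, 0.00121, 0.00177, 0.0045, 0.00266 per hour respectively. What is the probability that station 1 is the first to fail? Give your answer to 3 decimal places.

0.067

The time to first failure is exponential with rate Σλ = 0.000763 + 0.000503 + 0.00121 + 0.00177 + 0.0045 + 0.00266 = 0.011406.
P(station 1 first) = λ_1/Σλ = 0.000763/0.011406 ≈ 0.067.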